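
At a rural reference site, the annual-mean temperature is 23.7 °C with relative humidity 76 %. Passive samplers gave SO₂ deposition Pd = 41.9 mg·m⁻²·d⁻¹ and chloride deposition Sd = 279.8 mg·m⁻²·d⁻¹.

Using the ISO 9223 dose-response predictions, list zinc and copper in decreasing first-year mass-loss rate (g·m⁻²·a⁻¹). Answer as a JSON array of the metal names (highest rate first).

zinc: temperature factor f = -0.071·(13.7) = -0.9727
  Pd branch = 0.0129·Pd^0.44·e^(0.046·RH+f) = 0.8322 μm/a
  Sd branch = 0.0175·Sd^0.57·e^(0.008·RH+0.085·T) = 5.98 μm/a
  sum: 0.8322 + 5.98 → r_corr = 6.812 μm/a
  mass loss = 6.812 μm/a × 7.14 g/cm³ = 48.64 g·m⁻²·a⁻¹
copper: T>10 °C ⇒ hinge -0.080·(23.7−10) = -1.0960
  Pd branch = 0.0053·Pd^0.26·e^(0.059·RH+f) = 0.4144 μm/a
  Sd branch = 0.01025·Sd^0.27·e^(0.036·RH+0.049·T) = 2.312 μm/a
  sum: 0.4144 + 2.312 → r_corr = 2.726 μm/a
  mass loss = 2.726 μm/a × 8.96 g/cm³ = 24.43 g·m⁻²·a⁻¹
Ordering by g·m⁻²·a⁻¹: zinc (48.6) > copper (24.4)

["zinc", "copper"]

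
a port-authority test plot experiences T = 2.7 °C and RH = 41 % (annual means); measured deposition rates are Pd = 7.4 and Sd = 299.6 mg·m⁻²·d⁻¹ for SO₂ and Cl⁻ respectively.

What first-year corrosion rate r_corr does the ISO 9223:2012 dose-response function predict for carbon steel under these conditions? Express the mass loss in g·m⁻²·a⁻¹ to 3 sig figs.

r_corr = 148 g·m⁻²·a⁻¹

carbon steel: f(T) = +0.150·(T−10) [T≤10 °C] = -1.0950
  SO₂ term: 1.77·7.4^0.52·exp(0.02·41-1.0950) = 3.807
  Cl⁻ term: 0.102·299.6^0.62·exp(0.033·41+0.04·2.7) = 15.09
  sum: 3.807 + 15.09 → r_corr = 18.89 μm/a
Convert to mass loss: 18.89 μm/a × 7.85 g/cm³ = 148.3 g·m⁻²·a⁻¹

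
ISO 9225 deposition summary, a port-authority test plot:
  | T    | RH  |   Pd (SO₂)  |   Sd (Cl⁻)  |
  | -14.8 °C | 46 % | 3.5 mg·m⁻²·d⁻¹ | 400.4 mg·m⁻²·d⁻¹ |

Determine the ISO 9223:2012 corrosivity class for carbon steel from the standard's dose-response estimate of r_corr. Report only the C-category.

C2

carbon steel: temperature factor f = +0.150·(-24.8) = -3.7200
  Pd branch = 1.77·Pd^0.52·e^(0.02·RH+f) = 0.2065 μm/a
  Cl⁻ term: 0.102·400.4^0.62·exp(0.033·46+0.04·-14.8) = 10.58
  sum: 0.2065 + 10.58 → r_corr = 10.78 μm/a
10.8 μm/a falls in (1.3, 25] for carbon steel → category C2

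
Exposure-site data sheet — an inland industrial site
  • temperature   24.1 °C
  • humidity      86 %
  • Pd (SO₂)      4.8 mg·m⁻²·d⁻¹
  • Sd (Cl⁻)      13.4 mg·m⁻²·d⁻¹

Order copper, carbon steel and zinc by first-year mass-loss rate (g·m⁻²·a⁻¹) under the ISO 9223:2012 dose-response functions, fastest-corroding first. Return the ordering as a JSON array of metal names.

["carbon steel", "copper", "zinc"]

copper: temperature factor f = -0.080·(14.1) = -1.1280
  sulphur-dioxide contribution → 0.4122 μm/a
  chloride contribution → 1.488 μm/a
  total first-year rate 1.9 μm/a
  mass loss = 1.9 μm/a × 8.96 g/cm³ = 17.02 g·m⁻²·a⁻¹
carbon steel: f(T) = -0.054·(T−10) [T>10 °C] = -0.7614
  sulphur-dioxide contribution → 10.44 μm/a
  chloride contribution → 22.83 μm/a
  total first-year rate 33.27 μm/a
  mass loss = 33.27 μm/a × 7.85 g/cm³ = 261.2 g·m⁻²·a⁻¹
zinc: T>10 °C ⇒ hinge -0.071·(24.1−10) = -1.0011
  sulphur-dioxide contribution → 0.4939 μm/a
  chloride contribution → 1.186 μm/a
  total first-year rate 1.679 μm/a
  mass loss = 1.679 μm/a × 7.14 g/cm³ = 11.99 g·m⁻²·a⁻¹
Ordering by g·m⁻²·a⁻¹: carbon steel (261) > copper (17) > zinc (12)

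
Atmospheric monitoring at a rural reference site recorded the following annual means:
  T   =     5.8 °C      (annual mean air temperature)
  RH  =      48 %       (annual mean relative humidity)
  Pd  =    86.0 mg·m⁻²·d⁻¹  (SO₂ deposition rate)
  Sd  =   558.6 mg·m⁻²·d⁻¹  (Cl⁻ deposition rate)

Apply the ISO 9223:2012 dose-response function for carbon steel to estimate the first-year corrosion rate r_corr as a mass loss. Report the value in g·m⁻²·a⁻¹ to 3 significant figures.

carbon steel: temperature factor f = +0.150·(-4.2) = -0.6300
  SO₂ term: 1.77·86.0^0.52·exp(0.02·48-0.6300) = 24.96
  Cl⁻ term: 0.102·558.6^0.62·exp(0.033·48+0.04·5.8) = 31.66
  r_corr = 24.96 + 31.66 = 56.62 μm/a
Convert to mass loss: 56.62 μm/a × 7.85 g/cm³ = 444.4 g·m⁻²·a⁻¹

r_corr = 444 g·m⁻²·a⁻¹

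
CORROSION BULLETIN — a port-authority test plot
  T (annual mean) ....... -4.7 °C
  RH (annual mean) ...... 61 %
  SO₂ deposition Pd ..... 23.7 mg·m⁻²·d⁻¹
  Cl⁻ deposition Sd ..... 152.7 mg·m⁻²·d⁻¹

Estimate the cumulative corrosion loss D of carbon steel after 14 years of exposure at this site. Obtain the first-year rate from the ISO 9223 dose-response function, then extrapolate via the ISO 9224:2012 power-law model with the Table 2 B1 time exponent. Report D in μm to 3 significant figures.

D(14) = 70.5 μm

carbon steel: f(T) = +0.150·(T−10) [T≤10 °C] = -2.2050
  Pd branch = 1.77·Pd^0.52·e^(0.02·RH+f) = 3.428 μm/a
  Cl⁻ term: 0.102·152.7^0.62·exp(0.033·61+0.04·-4.7) = 14.29
  sum: 3.428 + 14.29 → r_corr = 17.72 μm/a
Power-law: D(14) = r_corr · 14^0.523
  D(14) = 17.72 × 14^0.523 = 17.72 × 3.976 = 70.46 μm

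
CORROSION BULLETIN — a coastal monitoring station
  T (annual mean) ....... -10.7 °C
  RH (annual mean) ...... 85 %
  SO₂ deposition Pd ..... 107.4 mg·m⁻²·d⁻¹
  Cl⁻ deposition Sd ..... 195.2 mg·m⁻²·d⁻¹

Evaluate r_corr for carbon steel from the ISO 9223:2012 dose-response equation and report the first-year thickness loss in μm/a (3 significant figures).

r_corr = 33.8 μm/a

carbon steel: f(T) = +0.150·(T−10) [T≤10 °C] = -3.1050
  sulphur-dioxide contribution → 4.942 μm/a
  chloride contribution → 28.91 μm/a
  ⇒ r_corr(carbon steel) = 33.85 μm/a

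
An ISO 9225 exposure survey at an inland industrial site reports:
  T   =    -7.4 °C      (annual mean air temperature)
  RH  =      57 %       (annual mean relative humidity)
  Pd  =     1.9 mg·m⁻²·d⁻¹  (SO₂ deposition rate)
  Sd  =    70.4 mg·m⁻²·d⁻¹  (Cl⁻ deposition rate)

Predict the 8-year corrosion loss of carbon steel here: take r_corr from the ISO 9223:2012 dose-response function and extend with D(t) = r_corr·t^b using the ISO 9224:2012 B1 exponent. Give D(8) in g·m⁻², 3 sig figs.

carbon steel: T≤10 °C ⇒ hinge +0.150·(-7.4−10) = -2.6100
  Pd branch = 1.77·Pd^0.52·e^(0.02·RH+f) = 0.5682 μm/a
  Sd branch = 0.102·Sd^0.62·e^(0.033·RH+0.04·T) = 6.957 μm/a
  sum: 0.5682 + 6.957 → r_corr = 7.526 μm/a
Power-law: D(8) = r_corr · 8^0.523
  D(8) = 7.526 × 8^0.523 = 7.526 × 2.967 = 22.33 μm
  Mass loss = 22.33 μm × 7.85 g/cm³ = 175.3 g·m⁻²

D(8) = 175 g·m⁻²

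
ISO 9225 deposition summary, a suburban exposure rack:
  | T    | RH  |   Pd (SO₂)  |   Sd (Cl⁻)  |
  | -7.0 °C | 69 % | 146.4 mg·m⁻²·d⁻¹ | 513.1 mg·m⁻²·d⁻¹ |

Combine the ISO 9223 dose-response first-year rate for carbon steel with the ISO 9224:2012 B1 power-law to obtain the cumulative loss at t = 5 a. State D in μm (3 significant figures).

carbon steel: T≤10 °C ⇒ hinge +0.150·(-7.0−10) = -2.5500
  Pd branch = 1.77·Pd^0.52·e^(0.02·RH+f) = 7.344 μm/a
  Sd branch = 0.102·Sd^0.62·e^(0.033·RH+0.04·T) = 35.99 μm/a
  sum: 7.344 + 35.99 → r_corr = 43.34 μm/a
Power-law: D(5) = r_corr · 5^0.523
  D(5) = 43.34 × 5^0.523 = 43.34 × 2.32 = 100.6 μm

D(5) = 101 μm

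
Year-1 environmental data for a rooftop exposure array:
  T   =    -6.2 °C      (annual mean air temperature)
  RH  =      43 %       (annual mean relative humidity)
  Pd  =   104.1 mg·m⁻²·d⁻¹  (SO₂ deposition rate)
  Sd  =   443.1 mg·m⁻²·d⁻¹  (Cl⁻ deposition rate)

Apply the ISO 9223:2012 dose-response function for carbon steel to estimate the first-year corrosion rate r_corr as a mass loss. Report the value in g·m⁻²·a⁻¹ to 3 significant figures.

carbon steel: temperature factor f = +0.150·(-16.2) = -2.4300
  SO₂ term: 1.77·104.1^0.52·exp(0.02·43-2.4300) = 4.123
  Sd branch = 0.102·Sd^0.62·e^(0.033·RH+0.04·T) = 14.39 μm/a
  r_corr = 4.123 + 14.39 = 18.51 μm/a
Convert to mass loss: 18.51 μm/a × 7.85 g/cm³ = 145.3 g·m⁻²·a⁻¹

r_corr = 145 g·m⁻²·a⁻¹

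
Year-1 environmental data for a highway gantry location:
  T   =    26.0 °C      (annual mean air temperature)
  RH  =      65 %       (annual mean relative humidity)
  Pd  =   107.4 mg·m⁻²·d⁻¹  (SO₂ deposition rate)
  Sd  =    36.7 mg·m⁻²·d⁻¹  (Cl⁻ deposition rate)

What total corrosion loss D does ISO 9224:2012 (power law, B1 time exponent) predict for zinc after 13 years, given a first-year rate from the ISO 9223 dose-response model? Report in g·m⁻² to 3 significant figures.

zinc: f(T) = -0.071·(T−10) [T>10 °C] = -1.1360
  sulphur-dioxide contribution → 0.6448 μm/a
  chloride contribution → 2.092 μm/a
  total first-year rate 2.737 μm/a
ISO 9224: D(t) = r_corr · t^b with b = 0.813 (zinc, B1)
  D(13) = 2.737 × 13^0.813 = 2.737 × 8.047 = 22.02 μm
  Mass loss = 22.02 μm × 7.14 g/cm³ = 157.2 g·m⁻²

D(13) = 157 g·m⁻²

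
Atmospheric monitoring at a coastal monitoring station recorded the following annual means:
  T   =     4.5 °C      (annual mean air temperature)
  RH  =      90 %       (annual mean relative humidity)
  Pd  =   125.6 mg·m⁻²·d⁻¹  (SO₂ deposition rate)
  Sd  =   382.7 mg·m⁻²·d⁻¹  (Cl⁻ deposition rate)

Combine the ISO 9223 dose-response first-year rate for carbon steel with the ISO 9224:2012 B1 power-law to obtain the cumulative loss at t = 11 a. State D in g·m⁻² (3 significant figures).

carbon steel: T≤10 °C ⇒ hinge +0.150·(4.5−10) = -0.8250
  sulphur-dioxide contribution → 57.93 μm/a
  chloride contribution → 95.06 μm/a
  total first-year rate 153 μm/a
ISO 9224: D(t) = r_corr · t^b with b = 0.523 (carbon steel, B1)
  D(11) = 153 × 11^0.523 = 153 × 3.505 = 536.2 μm
  Mass loss = 536.2 μm × 7.85 g/cm³ = 4209 g·m⁻²

D(11) = 4.21e+03 g·m⁻²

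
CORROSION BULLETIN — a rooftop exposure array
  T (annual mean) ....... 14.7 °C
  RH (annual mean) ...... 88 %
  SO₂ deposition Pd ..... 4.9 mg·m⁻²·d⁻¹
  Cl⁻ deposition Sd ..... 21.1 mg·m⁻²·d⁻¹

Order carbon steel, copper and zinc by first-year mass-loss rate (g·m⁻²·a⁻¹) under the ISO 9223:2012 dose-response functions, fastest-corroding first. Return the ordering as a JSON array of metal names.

["carbon steel", "copper", "zinc"]

carbon steel: temperature factor f = -0.054·(4.7) = -0.2538
  Pd branch = 1.77·Pd^0.52·e^(0.02·RH+f) = 18.24 μm/a
  Cl⁻ term: 0.102·21.1^0.62·exp(0.033·88+0.04·14.7) = 22.19
  sum: 18.24 + 22.19 → r_corr = 40.43 μm/a
  mass loss = 40.43 μm/a × 7.85 g/cm³ = 317.4 g·m⁻²·a⁻¹
copper: temperature factor f = -0.080·(4.7) = -0.3760
  SO₂ term: 0.0053·4.9^0.26·exp(0.059·88-0.3760) = 0.9892
  Cl⁻ term: 0.01025·21.1^0.27·exp(0.036·88+0.049·14.7) = 1.14
  r_corr = 0.9892 + 1.14 = 2.129 μm/a
  mass loss = 2.129 μm/a × 8.96 g/cm³ = 19.08 g·m⁻²·a⁻¹
zinc: temperature factor f = -0.071·(4.7) = -0.3337
  Pd branch = 0.0129·Pd^0.44·e^(0.046·RH+f) = 1.065 μm/a
  Sd branch = 0.0175·Sd^0.57·e^(0.008·RH+0.085·T) = 0.7019 μm/a
  r_corr = 1.065 + 0.7019 = 1.767 μm/a
  mass loss = 1.767 μm/a × 7.14 g/cm³ = 12.62 g·m⁻²·a⁻¹
Ordering by g·m⁻²·a⁻¹: carbon steel (317) > copper (19.1) > zinc (12.6)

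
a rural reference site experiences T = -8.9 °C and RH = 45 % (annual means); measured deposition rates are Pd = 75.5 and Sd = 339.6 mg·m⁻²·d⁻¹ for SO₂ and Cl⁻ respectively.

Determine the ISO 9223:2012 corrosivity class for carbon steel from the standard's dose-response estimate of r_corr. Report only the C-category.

carbon steel: temperature factor f = +0.150·(-18.9) = -2.8350
  SO₂ term: 1.77·75.5^0.52·exp(0.02·45-2.8350) = 2.422
  Cl⁻ term: 0.102·339.6^0.62·exp(0.033·45+0.04·-8.9) = 11.7
  r_corr = 2.422 + 11.7 = 14.12 μm/a
Category bounds: 1.3…25 μm/a bracket r_corr ⇒ C2

C2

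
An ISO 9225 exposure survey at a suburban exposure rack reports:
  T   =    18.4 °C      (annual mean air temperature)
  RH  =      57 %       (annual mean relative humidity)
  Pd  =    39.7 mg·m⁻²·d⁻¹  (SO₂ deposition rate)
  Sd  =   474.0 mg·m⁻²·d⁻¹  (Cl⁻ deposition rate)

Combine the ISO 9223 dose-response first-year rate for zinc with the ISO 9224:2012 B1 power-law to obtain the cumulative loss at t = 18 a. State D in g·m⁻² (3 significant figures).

zinc: f(T) = -0.071·(T−10) [T>10 °C] = -0.5964
  SO₂ term: 0.0129·39.7^0.44·exp(0.046·57-0.5964) = 0.494
  Cl⁻ term: 0.0175·474.0^0.57·exp(0.008·57+0.085·18.4) = 4.421
  sum: 0.494 + 4.421 → r_corr = 4.915 μm/a
Power-law: D(18) = r_corr · 18^0.813
  D(18) = 4.915 × 18^0.813 = 4.915 × 10.48 = 51.53 μm
  Mass loss = 51.53 μm × 7.14 g/cm³ = 367.9 g·m⁻²

D(18) = 368 g·m⁻²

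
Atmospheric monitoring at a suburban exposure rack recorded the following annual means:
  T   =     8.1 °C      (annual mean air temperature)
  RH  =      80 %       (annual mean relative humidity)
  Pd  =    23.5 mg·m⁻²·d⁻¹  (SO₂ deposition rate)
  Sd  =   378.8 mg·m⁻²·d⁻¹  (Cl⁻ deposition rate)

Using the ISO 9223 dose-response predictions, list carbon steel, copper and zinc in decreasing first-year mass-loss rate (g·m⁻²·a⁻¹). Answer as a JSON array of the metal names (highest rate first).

["carbon steel", "zinc", "copper"]

carbon steel: temperature factor f = +0.150·(-1.9) = -0.2850
  SO₂ term: 1.77·23.5^0.52·exp(0.02·80-0.2850) = 34.04
  Sd branch = 0.102·Sd^0.62·e^(0.033·RH+0.04·T) = 78.43 μm/a
  sum: 34.04 + 78.43 → r_corr = 112.5 μm/a
  mass loss = 112.5 μm/a × 7.85 g/cm³ = 882.9 g·m⁻²·a⁻¹
copper: temperature factor f = +0.126·(-1.9) = -0.2394
  SO₂ term: 0.0053·23.5^0.26·exp(0.059·80-0.2394) = 1.063
  Sd branch = 0.01025·Sd^0.27·e^(0.036·RH+0.049·T) = 1.349 μm/a
  sum: 1.063 + 1.349 → r_corr = 2.412 μm/a
  mass loss = 2.412 μm/a × 8.96 g/cm³ = 21.61 g·m⁻²·a⁻¹
zinc: temperature factor f = +0.038·(-1.9) = -0.0722
  Pd branch = 0.0129·Pd^0.44·e^(0.046·RH+f) = 1.909 μm/a
  Sd branch = 0.0175·Sd^0.57·e^(0.008·RH+0.085·T) = 1.948 μm/a
  r_corr = 1.909 + 1.948 = 3.857 μm/a
  mass loss = 3.857 μm/a × 7.14 g/cm³ = 27.54 g·m⁻²·a⁻¹
Ordering by g·m⁻²·a⁻¹: carbon steel (883) > zinc (27.5) > copper (21.6)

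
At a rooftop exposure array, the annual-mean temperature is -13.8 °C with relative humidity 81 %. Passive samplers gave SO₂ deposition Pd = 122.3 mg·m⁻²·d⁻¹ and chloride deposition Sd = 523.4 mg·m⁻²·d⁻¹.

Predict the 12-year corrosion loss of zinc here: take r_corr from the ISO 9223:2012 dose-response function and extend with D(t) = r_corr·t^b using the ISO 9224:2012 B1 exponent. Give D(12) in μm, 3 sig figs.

zinc: f(T) = +0.038·(T−10) [T≤10 °C] = -0.9044
  sulphur-dioxide contribution → 1.797 μm/a
  chloride contribution → 0.3671 μm/a
  ⇒ r_corr(zinc) = 2.164 μm/a
Power-law: D(12) = r_corr · 12^0.813
  D(12) = 2.164 × 12^0.813 = 2.164 × 7.54 = 16.31 μm

D(12) = 16.3 μm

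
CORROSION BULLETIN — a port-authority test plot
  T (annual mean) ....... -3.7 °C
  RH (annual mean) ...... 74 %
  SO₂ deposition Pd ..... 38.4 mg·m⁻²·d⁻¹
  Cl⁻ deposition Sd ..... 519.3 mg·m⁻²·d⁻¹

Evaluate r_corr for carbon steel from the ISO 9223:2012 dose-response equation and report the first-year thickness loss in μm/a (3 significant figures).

r_corr = 55.4 μm/a

carbon steel: temperature factor f = +0.150·(-13.7) = -2.0550
  SO₂ term: 1.77·38.4^0.52·exp(0.02·74-2.0550) = 6.639
  Cl⁻ term: 0.102·519.3^0.62·exp(0.033·74+0.04·-3.7) = 48.8
  r_corr = 6.639 + 48.8 = 55.44 μm/a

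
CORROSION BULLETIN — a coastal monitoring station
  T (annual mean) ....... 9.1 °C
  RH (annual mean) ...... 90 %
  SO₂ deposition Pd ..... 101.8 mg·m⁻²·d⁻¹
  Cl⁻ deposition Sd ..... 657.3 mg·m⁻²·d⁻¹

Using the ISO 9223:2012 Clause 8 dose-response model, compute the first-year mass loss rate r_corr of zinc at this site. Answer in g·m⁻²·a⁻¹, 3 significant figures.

zinc: T≤10 °C ⇒ hinge +0.038·(9.1−10) = -0.0342
  Pd branch = 0.0129·Pd^0.44·e^(0.046·RH+f) = 5.986 μm/a
  Cl⁻ term: 0.0175·657.3^0.57·exp(0.008·90+0.085·9.1) = 3.146
  r_corr = 5.986 + 3.146 = 9.132 μm/a
Convert to mass loss: 9.132 μm/a × 7.14 g/cm³ = 65.2 g·m⁻²·a⁻¹

r_corr = 65.2 g·m⁻²·a⁻¹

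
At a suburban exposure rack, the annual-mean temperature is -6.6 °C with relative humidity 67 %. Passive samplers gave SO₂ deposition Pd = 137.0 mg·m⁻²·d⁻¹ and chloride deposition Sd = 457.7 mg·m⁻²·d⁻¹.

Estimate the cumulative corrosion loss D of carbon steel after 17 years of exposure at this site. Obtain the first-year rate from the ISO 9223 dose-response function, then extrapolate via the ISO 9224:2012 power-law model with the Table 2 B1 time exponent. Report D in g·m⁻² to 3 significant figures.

D(17) = 1.35e+03 g·m⁻²

carbon steel: f(T) = +0.150·(T−10) [T≤10 °C] = -2.4900
  sulphur-dioxide contribution → 7.238 μm/a
  chloride contribution → 31.9 μm/a
  total first-year rate 39.13 μm/a
Power-law: D(17) = r_corr · 17^0.523
  D(17) = 39.13 × 17^0.523 = 39.13 × 4.401 = 172.2 μm
  Mass loss = 172.2 μm × 7.85 g/cm³ = 1352 g·m⁻²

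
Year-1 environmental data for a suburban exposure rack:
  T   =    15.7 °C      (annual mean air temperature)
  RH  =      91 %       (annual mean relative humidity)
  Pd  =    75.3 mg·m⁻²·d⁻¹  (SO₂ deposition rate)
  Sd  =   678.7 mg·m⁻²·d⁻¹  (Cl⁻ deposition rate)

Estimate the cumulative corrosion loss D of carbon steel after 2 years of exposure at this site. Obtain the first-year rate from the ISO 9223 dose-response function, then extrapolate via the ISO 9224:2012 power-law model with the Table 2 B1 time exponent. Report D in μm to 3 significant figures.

carbon steel: T>10 °C ⇒ hinge -0.054·(15.7−10) = -0.3078
  Pd branch = 1.77·Pd^0.52·e^(0.02·RH+f) = 75.97 μm/a
  Sd branch = 0.102·Sd^0.62·e^(0.033·RH+0.04·T) = 219.4 μm/a
  r_corr = 75.97 + 219.4 = 295.3 μm/a
ISO 9224: D(t) = r_corr · t^b with b = 0.523 (carbon steel, B1)
  D(2) = 295.3 × 2^0.523 = 295.3 × 1.437 = 424.4 μm

D(2) = 424 μm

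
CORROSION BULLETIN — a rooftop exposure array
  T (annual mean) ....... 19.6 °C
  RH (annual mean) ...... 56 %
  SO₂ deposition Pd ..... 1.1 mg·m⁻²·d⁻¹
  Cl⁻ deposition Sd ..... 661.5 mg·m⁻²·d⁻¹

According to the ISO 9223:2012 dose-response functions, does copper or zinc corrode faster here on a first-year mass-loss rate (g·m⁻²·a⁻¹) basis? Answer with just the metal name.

copper: temperature factor f = -0.080·(9.6) = -0.7680
  sulphur-dioxide contribution → 0.06861 μm/a
  chloride contribution → 1.161 μm/a
  total first-year rate 1.23 μm/a
  mass loss = 1.23 μm/a × 8.96 g/cm³ = 11.02 g·m⁻²·a⁻¹
zinc: f(T) = -0.071·(T−10) [T>10 °C] = -0.6816
  sulphur-dioxide contribution → 0.08944 μm/a
  chloride contribution → 5.873 μm/a
  total first-year rate 5.962 μm/a
  mass loss = 5.962 μm/a × 7.14 g/cm³ = 42.57 g·m⁻²·a⁻¹
Ordering by g·m⁻²·a⁻¹: zinc (42.6) > copper (11)

zinc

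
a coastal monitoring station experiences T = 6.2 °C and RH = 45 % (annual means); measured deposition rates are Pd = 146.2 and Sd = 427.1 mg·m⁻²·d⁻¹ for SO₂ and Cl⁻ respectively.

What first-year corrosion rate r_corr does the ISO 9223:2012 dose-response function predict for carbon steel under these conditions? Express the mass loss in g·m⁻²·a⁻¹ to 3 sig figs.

r_corr = 452 g·m⁻²·a⁻¹

carbon steel: temperature factor f = +0.150·(-3.8) = -0.5700
  Pd branch = 1.77·Pd^0.52·e^(0.02·RH+f) = 32.89 μm/a
  Sd branch = 0.102·Sd^0.62·e^(0.033·RH+0.04·T) = 24.67 μm/a
  r_corr = 32.89 + 24.67 = 57.56 μm/a
Convert to mass loss: 57.56 μm/a × 7.85 g/cm³ = 451.8 g·m⁻²·a⁻¹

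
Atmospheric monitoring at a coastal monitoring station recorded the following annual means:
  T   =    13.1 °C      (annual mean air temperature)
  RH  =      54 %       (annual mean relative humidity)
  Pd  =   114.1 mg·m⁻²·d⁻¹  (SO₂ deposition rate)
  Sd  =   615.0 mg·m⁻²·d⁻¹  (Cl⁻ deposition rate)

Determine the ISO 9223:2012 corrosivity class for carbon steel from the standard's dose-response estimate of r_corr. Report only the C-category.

C5

carbon steel: f(T) = -0.054·(T−10) [T>10 °C] = -0.1674
  Pd branch = 1.77·Pd^0.52·e^(0.02·RH+f) = 51.77 μm/a
  Sd branch = 0.102·Sd^0.62·e^(0.033·RH+0.04·T) = 54.85 μm/a
  r_corr = 51.77 + 54.85 = 106.6 μm/a
107 μm/a falls in (80, 200] for carbon steel → category C5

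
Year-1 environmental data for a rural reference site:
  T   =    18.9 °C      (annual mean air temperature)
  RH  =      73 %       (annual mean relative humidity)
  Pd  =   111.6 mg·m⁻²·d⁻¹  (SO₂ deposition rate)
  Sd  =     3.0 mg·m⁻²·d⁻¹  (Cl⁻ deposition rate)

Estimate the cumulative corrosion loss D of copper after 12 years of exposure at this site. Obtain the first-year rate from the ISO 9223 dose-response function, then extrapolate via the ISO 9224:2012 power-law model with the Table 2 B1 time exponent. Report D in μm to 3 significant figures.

D(12) = 5.98 μm

copper: temperature factor f = -0.080·(8.9) = -0.7120
  sulphur-dioxide contribution → 0.6576 μm/a
  chloride contribution → 0.482 μm/a
  total first-year rate 1.14 μm/a
ISO 9224: D(t) = r_corr · t^b with b = 0.667 (copper, B1)
  D(12) = 1.14 × 12^0.667 = 1.14 × 5.246 = 5.978 μm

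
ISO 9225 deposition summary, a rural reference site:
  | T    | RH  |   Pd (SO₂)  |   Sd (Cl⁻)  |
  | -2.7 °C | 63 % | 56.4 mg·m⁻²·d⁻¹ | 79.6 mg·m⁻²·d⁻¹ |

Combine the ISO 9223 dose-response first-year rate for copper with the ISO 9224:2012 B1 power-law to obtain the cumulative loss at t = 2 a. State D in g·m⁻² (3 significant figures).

copper: T≤10 °C ⇒ hinge +0.126·(-2.7−10) = -1.6002
  Pd branch = 0.0053·Pd^0.26·e^(0.059·RH+f) = 0.1256 μm/a
  Sd branch = 0.01025·Sd^0.27·e^(0.036·RH+0.049·T) = 0.2828 μm/a
  sum: 0.1256 + 0.2828 → r_corr = 0.4084 μm/a
Long-term exponent b (ISO 9224 Table 2, B1) = 0.667
  D(2) = 0.4084 × 2^0.667 = 0.4084 × 1.588 = 0.6484 μm
  Mass loss = 0.6484 μm × 8.96 g/cm³ = 5.81 g·m⁻²

D(2) = 5.81 g·m⁻²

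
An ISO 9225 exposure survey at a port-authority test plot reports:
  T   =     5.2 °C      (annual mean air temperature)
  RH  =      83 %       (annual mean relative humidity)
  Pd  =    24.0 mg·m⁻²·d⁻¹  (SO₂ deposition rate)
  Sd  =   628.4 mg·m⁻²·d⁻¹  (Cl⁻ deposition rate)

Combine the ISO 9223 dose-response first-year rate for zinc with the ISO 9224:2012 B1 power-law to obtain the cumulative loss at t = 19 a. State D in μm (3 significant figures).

zinc: temperature factor f = +0.038·(-4.8) = -0.1824
  Pd branch = 0.0129·Pd^0.44·e^(0.046·RH+f) = 1.981 μm/a
  Sd branch = 0.0175·Sd^0.57·e^(0.008·RH+0.085·T) = 2.081 μm/a
  sum: 1.981 + 2.081 → r_corr = 4.062 μm/a
Power-law: D(19) = r_corr · 19^0.813
  D(19) = 4.062 × 19^0.813 = 4.062 × 10.96 = 44.5 μm

D(19) = 44.5 μm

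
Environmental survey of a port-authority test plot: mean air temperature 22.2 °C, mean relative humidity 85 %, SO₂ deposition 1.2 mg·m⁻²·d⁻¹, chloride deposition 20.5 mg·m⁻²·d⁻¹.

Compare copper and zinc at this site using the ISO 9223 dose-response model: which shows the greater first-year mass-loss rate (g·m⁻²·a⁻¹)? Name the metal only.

copper: T>10 °C ⇒ hinge -0.080·(22.2−10) = -0.9760
  Pd branch = 0.0053·Pd^0.26·e^(0.059·RH+f) = 0.3155 μm/a
  Cl⁻ term: 0.01025·20.5^0.27·exp(0.036·85+0.049·22.2) = 1.466
  r_corr = 0.3155 + 1.466 = 1.782 μm/a
  mass loss = 1.782 μm/a × 8.96 g/cm³ = 15.97 g·m⁻²·a⁻¹
zinc: f(T) = -0.071·(T−10) [T>10 °C] = -0.8662
  SO₂ term: 0.0129·1.2^0.44·exp(0.046·85-0.8662) = 0.2933
  Cl⁻ term: 0.0175·20.5^0.57·exp(0.008·85+0.085·22.2) = 1.275
  r_corr = 0.2933 + 1.275 = 1.568 μm/a
  mass loss = 1.568 μm/a × 7.14 g/cm³ = 11.2 g·m⁻²·a⁻¹
Ordering by g·m⁻²·a⁻¹: copper (16) > zinc (11.2)

copper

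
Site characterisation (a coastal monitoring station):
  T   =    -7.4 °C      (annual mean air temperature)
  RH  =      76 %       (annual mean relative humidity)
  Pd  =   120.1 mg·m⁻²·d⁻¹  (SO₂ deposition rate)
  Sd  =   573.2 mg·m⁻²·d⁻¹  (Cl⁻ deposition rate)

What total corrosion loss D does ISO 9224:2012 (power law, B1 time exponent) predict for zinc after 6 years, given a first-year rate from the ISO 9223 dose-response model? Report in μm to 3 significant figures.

zinc: T≤10 °C ⇒ hinge +0.038·(-7.4−10) = -0.6612
  SO₂ term: 0.0129·120.1^0.44·exp(0.046·76-0.6612) = 1.806
  Sd branch = 0.0175·Sd^0.57·e^(0.008·RH+0.085·T) = 0.64 μm/a
  sum: 1.806 + 0.64 → r_corr = 2.446 μm/a
Long-term exponent b (ISO 9224 Table 2, B1) = 0.813
  D(6) = 2.446 × 6^0.813 = 2.446 × 4.292 = 10.5 μm

D(6) = 10.5 μm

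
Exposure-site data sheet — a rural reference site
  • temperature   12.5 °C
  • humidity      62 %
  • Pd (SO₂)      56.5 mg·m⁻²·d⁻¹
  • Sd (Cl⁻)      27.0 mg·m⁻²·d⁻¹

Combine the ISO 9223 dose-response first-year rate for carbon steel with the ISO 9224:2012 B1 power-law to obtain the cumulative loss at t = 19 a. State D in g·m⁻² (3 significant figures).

carbon steel: T>10 °C ⇒ hinge -0.054·(12.5−10) = -0.1350
  Pd branch = 1.77·Pd^0.52·e^(0.02·RH+f) = 43.54 μm/a
  Sd branch = 0.102·Sd^0.62·e^(0.033·RH+0.04·T) = 10.04 μm/a
  sum: 43.54 + 10.04 → r_corr = 53.59 μm/a
Long-term exponent b (ISO 9224 Table 2, B1) = 0.523
  D(19) = 53.59 × 19^0.523 = 53.59 × 4.664 = 249.9 μm
  Mass loss = 249.9 μm × 7.85 g/cm³ = 1962 g·m⁻²

D(19) = 1.96e+03 g·m⁻²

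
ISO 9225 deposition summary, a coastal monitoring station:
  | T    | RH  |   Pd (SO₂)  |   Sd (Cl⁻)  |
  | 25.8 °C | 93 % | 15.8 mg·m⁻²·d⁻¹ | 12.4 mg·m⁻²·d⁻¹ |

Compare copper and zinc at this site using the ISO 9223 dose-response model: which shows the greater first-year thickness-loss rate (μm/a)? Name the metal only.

copper: temperature factor f = -0.080·(15.8) = -1.2640
  sulphur-dioxide contribution → 0.7412 μm/a
  chloride contribution → 2.037 μm/a
  total first-year rate 2.778 μm/a
zinc: temperature factor f = -0.071·(15.8) = -1.1218
  sulphur-dioxide contribution → 1.02 μm/a
  chloride contribution → 1.386 μm/a
  total first-year rate 2.406 μm/a
Ordering by μm/a: copper (2.78) > zinc (2.41)

copper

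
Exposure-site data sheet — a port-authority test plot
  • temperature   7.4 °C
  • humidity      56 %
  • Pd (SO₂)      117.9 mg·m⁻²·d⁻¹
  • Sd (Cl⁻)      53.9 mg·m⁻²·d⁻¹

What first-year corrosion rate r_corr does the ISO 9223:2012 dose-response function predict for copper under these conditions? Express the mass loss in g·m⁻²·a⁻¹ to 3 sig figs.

copper: T≤10 °C ⇒ hinge +0.126·(7.4−10) = -0.3276
  Pd branch = 0.0053·Pd^0.26·e^(0.059·RH+f) = 0.3593 μm/a
  Sd branch = 0.01025·Sd^0.27·e^(0.036·RH+0.049·T) = 0.3245 μm/a
  sum: 0.3593 + 0.3245 → r_corr = 0.6839 μm/a
Convert to mass loss: 0.6839 μm/a × 8.96 g/cm³ = 6.128 g·m⁻²·a⁻¹

r_corr = 6.13 g·m⁻²·a⁻¹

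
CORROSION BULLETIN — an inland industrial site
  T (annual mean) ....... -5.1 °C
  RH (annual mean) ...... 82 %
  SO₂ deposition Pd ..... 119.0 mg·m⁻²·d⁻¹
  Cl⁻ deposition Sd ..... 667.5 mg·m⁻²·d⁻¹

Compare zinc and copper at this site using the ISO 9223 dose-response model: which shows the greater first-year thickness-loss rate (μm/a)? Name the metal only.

zinc: temperature factor f = +0.038·(-15.1) = -0.5738
  Pd branch = 0.0129·Pd^0.44·e^(0.046·RH+f) = 2.587 μm/a
  Sd branch = 0.0175·Sd^0.57·e^(0.008·RH+0.085·T) = 0.8904 μm/a
  r_corr = 2.587 + 0.8904 = 3.477 μm/a
copper: f(T) = +0.126·(T−10) [T≤10 °C] = -1.9026
  Pd branch = 0.0053·Pd^0.26·e^(0.059·RH+f) = 0.3457 μm/a
  Cl⁻ term: 0.01025·667.5^0.27·exp(0.036·82+0.049·-5.1) = 0.8848
  sum: 0.3457 + 0.8848 → r_corr = 1.231 μm/a
Ordering by μm/a: zinc (3.48) > copper (1.23)

zinc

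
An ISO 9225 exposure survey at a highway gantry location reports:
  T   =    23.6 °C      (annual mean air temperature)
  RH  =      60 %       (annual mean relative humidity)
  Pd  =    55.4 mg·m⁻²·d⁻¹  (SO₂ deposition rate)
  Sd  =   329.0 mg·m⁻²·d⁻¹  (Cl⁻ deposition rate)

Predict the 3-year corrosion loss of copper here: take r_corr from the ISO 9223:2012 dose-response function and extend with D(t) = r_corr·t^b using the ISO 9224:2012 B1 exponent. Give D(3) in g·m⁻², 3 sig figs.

copper: temperature factor f = -0.080·(13.6) = -1.0880
  Pd branch = 0.0053·Pd^0.26·e^(0.059·RH+f) = 0.1748 μm/a
  Sd branch = 0.01025·Sd^0.27·e^(0.036·RH+0.049·T) = 1.351 μm/a
  r_corr = 0.1748 + 1.351 = 1.526 μm/a
Power-law: D(3) = r_corr · 3^0.667
  D(3) = 1.526 × 3^0.667 = 1.526 × 2.081 = 3.175 μm
  Mass loss = 3.175 μm × 8.96 g/cm³ = 28.45 g·m⁻²

D(3) = 28.4 g·m⁻²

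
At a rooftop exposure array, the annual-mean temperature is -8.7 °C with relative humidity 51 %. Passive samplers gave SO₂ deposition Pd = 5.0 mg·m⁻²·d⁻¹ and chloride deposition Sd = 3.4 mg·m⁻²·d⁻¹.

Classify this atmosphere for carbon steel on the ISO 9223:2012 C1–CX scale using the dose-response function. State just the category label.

C2

carbon steel: T≤10 °C ⇒ hinge +0.150·(-8.7−10) = -2.8050
  sulphur-dioxide contribution → 0.6858 μm/a
  chloride contribution → 0.8278 μm/a
  total first-year rate 1.514 μm/a
ISO 9223 Table 2 (carbon steel): 1.3 < 1.51 ≤ 25 μm/a ⇒ C2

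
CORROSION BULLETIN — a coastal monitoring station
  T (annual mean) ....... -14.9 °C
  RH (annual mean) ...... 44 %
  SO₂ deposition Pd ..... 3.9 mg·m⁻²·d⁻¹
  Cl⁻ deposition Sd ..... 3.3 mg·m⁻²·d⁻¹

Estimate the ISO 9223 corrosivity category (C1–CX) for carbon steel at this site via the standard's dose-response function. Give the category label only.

carbon steel: f(T) = +0.150·(T−10) [T≤10 °C] = -3.7350
  SO₂ term: 1.77·3.9^0.52·exp(0.02·44-3.7350) = 0.2067
  Sd branch = 0.102·Sd^0.62·e^(0.033·RH+0.04·T) = 0.5033 μm/a
  r_corr = 0.2067 + 0.5033 = 0.71 μm/a
0.71 μm/a falls in (0, 1.3] for carbon steel → category C1

C1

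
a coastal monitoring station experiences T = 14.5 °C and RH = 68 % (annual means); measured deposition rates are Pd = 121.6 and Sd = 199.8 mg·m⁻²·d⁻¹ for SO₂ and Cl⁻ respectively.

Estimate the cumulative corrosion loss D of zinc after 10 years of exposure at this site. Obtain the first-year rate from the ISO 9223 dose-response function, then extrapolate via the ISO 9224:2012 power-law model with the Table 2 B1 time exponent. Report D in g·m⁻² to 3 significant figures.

D(10) = 180 g·m⁻²

zinc: f(T) = -0.071·(T−10) [T>10 °C] = -0.3195
  SO₂ term: 0.0129·121.6^0.44·exp(0.046·68-0.3195) = 1.769
  Sd branch = 0.0175·Sd^0.57·e^(0.008·RH+0.085·T) = 2.118 μm/a
  r_corr = 1.769 + 2.118 = 3.887 μm/a
Power-law: D(10) = r_corr · 10^0.813
  D(10) = 3.887 × 10^0.813 = 3.887 × 6.501 = 25.27 μm
  Mass loss = 25.27 μm × 7.14 g/cm³ = 180.4 g·m⁻²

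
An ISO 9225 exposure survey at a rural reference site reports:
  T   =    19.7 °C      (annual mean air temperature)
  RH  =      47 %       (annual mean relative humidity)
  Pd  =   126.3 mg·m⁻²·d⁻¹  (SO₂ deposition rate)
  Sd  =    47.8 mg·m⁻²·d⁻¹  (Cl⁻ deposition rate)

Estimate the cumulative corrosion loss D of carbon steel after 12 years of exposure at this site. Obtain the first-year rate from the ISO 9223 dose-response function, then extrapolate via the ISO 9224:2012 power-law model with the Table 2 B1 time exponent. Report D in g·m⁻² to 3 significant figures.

D(12) = 1.29e+03 g·m⁻²

carbon steel: f(T) = -0.054·(T−10) [T>10 °C] = -0.5238
  SO₂ term: 1.77·126.3^0.52·exp(0.02·47-0.5238) = 33.22
  Sd branch = 0.102·Sd^0.62·e^(0.033·RH+0.04·T) = 11.63 μm/a
  r_corr = 33.22 + 11.63 = 44.86 μm/a
Long-term exponent b (ISO 9224 Table 2, B1) = 0.523
  D(12) = 44.86 × 12^0.523 = 44.86 × 3.668 = 164.5 μm
  Mass loss = 164.5 μm × 7.85 g/cm³ = 1292 g·m⁻²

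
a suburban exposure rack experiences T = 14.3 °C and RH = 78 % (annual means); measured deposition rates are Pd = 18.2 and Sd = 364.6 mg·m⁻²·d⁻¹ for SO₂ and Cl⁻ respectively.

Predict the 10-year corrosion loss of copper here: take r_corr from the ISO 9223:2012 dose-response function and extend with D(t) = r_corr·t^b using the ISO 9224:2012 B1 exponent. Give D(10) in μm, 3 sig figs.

D(10) = 11.5 μm

copper: f(T) = -0.080·(T−10) [T>10 °C] = -0.3440
  SO₂ term: 0.0053·18.2^0.26·exp(0.059·78-0.3440) = 0.7964
  Cl⁻ term: 0.01025·364.6^0.27·exp(0.036·78+0.049·14.3) = 1.684
  sum: 0.7964 + 1.684 → r_corr = 2.48 μm/a
Power-law: D(10) = r_corr · 10^0.667
  D(10) = 2.48 × 10^0.667 = 2.48 × 4.645 = 11.52 μm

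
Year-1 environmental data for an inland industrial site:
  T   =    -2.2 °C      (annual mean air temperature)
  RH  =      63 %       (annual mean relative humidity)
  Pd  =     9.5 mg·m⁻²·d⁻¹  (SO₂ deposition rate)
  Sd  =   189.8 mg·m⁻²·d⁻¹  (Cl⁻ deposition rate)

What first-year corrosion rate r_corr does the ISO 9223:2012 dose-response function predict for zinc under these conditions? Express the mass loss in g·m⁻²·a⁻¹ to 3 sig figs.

r_corr = 6.24 g·m⁻²·a⁻¹

zinc: T≤10 °C ⇒ hinge +0.038·(-2.2−10) = -0.4636
  SO₂ term: 0.0129·9.5^0.44·exp(0.046·63-0.4636) = 0.3963
  Sd branch = 0.0175·Sd^0.57·e^(0.008·RH+0.085·T) = 0.4779 μm/a
  sum: 0.3963 + 0.4779 → r_corr = 0.8742 μm/a
Convert to mass loss: 0.8742 μm/a × 7.14 g/cm³ = 6.242 g·m⁻²·a⁻¹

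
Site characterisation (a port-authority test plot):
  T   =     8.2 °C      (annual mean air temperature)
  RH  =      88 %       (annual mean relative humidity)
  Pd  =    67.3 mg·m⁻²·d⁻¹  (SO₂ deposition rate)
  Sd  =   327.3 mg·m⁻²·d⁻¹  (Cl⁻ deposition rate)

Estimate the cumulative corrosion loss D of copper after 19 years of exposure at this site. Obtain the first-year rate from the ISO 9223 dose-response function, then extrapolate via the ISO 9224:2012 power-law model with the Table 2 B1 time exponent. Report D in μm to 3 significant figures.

D(19) = 28.6 μm

copper: temperature factor f = +0.126·(-1.8) = -0.2268
  sulphur-dioxide contribution → 2.269 μm/a
  chloride contribution → 1.738 μm/a
  ⇒ r_corr(copper) = 4.008 μm/a
ISO 9224: D(t) = r_corr · t^b with b = 0.667 (copper, B1)
  D(19) = 4.008 × 19^0.667 = 4.008 × 7.127 = 28.56 μm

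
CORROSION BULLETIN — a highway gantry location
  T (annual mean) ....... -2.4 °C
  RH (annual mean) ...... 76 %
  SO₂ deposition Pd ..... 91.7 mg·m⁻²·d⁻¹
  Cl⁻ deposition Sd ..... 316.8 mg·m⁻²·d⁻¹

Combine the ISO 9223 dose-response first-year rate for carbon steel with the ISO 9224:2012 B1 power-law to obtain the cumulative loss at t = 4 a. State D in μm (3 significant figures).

D(4) = 111 μm

carbon steel: T≤10 °C ⇒ hinge +0.150·(-2.4−10) = -1.8600
  Pd branch = 1.77·Pd^0.52·e^(0.02·RH+f) = 13.21 μm/a
  Sd branch = 0.102·Sd^0.62·e^(0.033·RH+0.04·T) = 40.42 μm/a
  sum: 13.21 + 40.42 → r_corr = 53.63 μm/a
Long-term exponent b (ISO 9224 Table 2, B1) = 0.523
  D(4) = 53.63 × 4^0.523 = 53.63 × 2.065 = 110.7 μm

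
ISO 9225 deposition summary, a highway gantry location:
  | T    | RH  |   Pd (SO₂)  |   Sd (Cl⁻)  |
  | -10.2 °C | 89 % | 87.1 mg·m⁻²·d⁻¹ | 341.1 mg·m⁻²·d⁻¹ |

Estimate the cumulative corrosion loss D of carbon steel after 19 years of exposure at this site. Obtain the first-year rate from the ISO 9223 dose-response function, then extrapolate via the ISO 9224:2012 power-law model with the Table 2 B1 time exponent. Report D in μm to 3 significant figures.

carbon steel: f(T) = +0.150·(T−10) [T≤10 °C] = -3.0300
  sulphur-dioxide contribution → 5.175 μm/a
  chloride contribution → 47.57 μm/a
  total first-year rate 52.74 μm/a
Long-term exponent b (ISO 9224 Table 2, B1) = 0.523
  D(19) = 52.74 × 19^0.523 = 52.74 × 4.664 = 246 μm

D(19) = 246 μm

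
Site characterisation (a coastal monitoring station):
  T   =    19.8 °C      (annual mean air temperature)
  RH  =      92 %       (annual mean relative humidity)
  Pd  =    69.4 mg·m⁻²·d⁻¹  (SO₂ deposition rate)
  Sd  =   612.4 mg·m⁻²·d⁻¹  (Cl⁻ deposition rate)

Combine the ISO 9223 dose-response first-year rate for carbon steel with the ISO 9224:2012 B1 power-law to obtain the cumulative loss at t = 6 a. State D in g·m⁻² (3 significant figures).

D(6) = 6.21e+03 g·m⁻²

carbon steel: temperature factor f = -0.054·(9.8) = -0.5292
  SO₂ term: 1.77·69.4^0.52·exp(0.02·92-0.5292) = 59.53
  Cl⁻ term: 0.102·612.4^0.62·exp(0.033·92+0.04·19.8) = 250.6
  sum: 59.53 + 250.6 → r_corr = 310.2 μm/a
Long-term exponent b (ISO 9224 Table 2, B1) = 0.523
  D(6) = 310.2 × 6^0.523 = 310.2 × 2.553 = 791.7 μm
  Mass loss = 791.7 μm × 7.85 g/cm³ = 6215 g·m⁻²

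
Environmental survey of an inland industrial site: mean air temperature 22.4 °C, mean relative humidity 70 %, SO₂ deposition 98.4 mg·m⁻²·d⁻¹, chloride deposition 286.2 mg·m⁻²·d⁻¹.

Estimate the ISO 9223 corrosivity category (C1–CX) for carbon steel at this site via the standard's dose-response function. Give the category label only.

carbon steel: T>10 °C ⇒ hinge -0.054·(22.4−10) = -0.6696
  SO₂ term: 1.77·98.4^0.52·exp(0.02·70-0.6696) = 39.95
  Sd branch = 0.102·Sd^0.62·e^(0.033·RH+0.04·T) = 83.96 μm/a
  r_corr = 39.95 + 83.96 = 123.9 μm/a
124 μm/a falls in (80, 200] for carbon steel → category C5

C5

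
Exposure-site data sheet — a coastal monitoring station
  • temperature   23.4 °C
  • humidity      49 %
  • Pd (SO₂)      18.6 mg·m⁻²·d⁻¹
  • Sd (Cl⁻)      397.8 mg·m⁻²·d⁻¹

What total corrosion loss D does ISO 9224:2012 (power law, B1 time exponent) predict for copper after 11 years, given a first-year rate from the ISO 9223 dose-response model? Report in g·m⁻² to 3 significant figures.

D(11) = 45.1 g·m⁻²

copper: T>10 °C ⇒ hinge -0.080·(23.4−10) = -1.0720
  Pd branch = 0.0053·Pd^0.26·e^(0.059·RH+f) = 0.06988 μm/a
  Cl⁻ term: 0.01025·397.8^0.27·exp(0.036·49+0.049·23.4) = 0.9477
  sum: 0.06988 + 0.9477 → r_corr = 1.018 μm/a
Long-term exponent b (ISO 9224 Table 2, B1) = 0.667
  D(11) = 1.018 × 11^0.667 = 1.018 × 4.95 = 5.037 μm
  Mass loss = 5.037 μm × 8.96 g/cm³ = 45.13 g·m⁻²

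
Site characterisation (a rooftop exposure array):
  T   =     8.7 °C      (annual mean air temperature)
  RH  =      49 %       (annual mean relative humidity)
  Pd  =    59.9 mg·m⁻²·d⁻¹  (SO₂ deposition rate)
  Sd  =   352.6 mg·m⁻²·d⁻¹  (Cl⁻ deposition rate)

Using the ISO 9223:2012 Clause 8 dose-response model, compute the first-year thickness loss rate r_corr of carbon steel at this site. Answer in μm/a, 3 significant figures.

r_corr = 60.2 μm/a

carbon steel: temperature factor f = +0.150·(-1.3) = -0.1950
  SO₂ term: 1.77·59.9^0.52·exp(0.02·49-0.1950) = 32.6
  Cl⁻ term: 0.102·352.6^0.62·exp(0.033·49+0.04·8.7) = 27.63
  r_corr = 32.6 + 27.63 = 60.22 μm/a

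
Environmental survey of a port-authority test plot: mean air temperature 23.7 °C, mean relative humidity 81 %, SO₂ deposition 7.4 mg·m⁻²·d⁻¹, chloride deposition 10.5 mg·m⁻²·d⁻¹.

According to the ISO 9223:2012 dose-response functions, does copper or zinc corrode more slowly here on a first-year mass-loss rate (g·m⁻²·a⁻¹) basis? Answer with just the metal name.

copper: f(T) = -0.080·(T−10) [T>10 °C] = -1.0960
  Pd branch = 0.0053·Pd^0.26·e^(0.059·RH+f) = 0.3546 μm/a
  Sd branch = 0.01025·Sd^0.27·e^(0.036·RH+0.049·T) = 1.141 μm/a
  r_corr = 0.3546 + 1.141 = 1.495 μm/a
  mass loss = 1.495 μm/a × 8.96 g/cm³ = 13.4 g·m⁻²·a⁻¹
zinc: T>10 °C ⇒ hinge -0.071·(23.7−10) = -0.9727
  SO₂ term: 0.0129·7.4^0.44·exp(0.046·81-0.9727) = 0.4884
  Cl⁻ term: 0.0175·10.5^0.57·exp(0.008·81+0.085·23.7) = 0.9581
  r_corr = 0.4884 + 0.9581 = 1.447 μm/a
  mass loss = 1.447 μm/a × 7.14 g/cm³ = 10.33 g·m⁻²·a⁻¹
Ordering by g·m⁻²·a⁻¹: copper (13.4) > zinc (10.3)

zinc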